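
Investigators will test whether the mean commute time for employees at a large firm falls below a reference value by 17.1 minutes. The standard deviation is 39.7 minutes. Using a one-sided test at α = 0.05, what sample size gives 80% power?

For a one-sample z-test, n = ((z_α + z_β)·σ/δ)².
z_α = 1.645 (one-sided α = 0.05); z_β = 0.842 (power 80% → β = 0.2).
n = (2.487 × 39.7 / 17.1)² = 33.34
Round up: n = 34.

34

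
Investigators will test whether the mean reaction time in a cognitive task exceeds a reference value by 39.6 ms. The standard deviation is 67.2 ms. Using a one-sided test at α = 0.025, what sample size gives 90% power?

31

For a one-sample z-test, n = ((z_α + z_β)·σ/δ)².
z_α = 1.960 (one-sided α = 0.025); z_β = 1.282 (power 90% → β = 0.1).
n = (3.242 × 67.2 / 39.6)² = 30.27
Round up: n = 31.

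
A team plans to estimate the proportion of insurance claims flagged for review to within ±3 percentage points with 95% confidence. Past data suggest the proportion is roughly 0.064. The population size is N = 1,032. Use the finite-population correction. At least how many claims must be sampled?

206

For a proportion with margin E = 0.03 at 95% confidence, z = 1.960.
n = p̂(1−p̂)(z/E)² = 0.064 × 0.936 × (1.960/0.03)² = 255.70 — call this n₀.
Finite-population correction with N = 1,032: n = n₀ / (1 + (n₀−1)/N) = 255.70 / 1.247 = 205.05
Round up: n = 206.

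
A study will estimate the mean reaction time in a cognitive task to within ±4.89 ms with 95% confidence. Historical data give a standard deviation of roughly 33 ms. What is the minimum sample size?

175

For a mean, the margin of error is E = z·σ/√n, so n = (zσ/E)².
At 95% confidence, z = 1.960.
n = (1.960 × 33 / 4.89)² = 174.95
Round up: n = 175.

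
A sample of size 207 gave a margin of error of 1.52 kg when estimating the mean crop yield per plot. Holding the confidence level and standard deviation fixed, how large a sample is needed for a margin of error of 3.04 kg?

52

Margin of error scales as 1/√n, so n₂ = n₁·(E₁/E₂)².
n₂ = 207 × (1.52/3.04)² = 207 × 0.25 = 51.75
Round up: n₂ = 52.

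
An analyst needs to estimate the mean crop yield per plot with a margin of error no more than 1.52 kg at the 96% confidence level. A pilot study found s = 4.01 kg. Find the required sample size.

30

For a mean, the margin of error is E = z·σ/√n, so n = (zσ/E)².
At 96% confidence, z = 2.054.
n = (2.054 × 4.01 / 1.52)² = 29.36
Round up: n = 30.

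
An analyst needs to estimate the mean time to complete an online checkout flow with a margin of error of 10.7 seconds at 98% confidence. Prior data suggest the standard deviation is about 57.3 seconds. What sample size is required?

For a mean, the margin of error is E = z·σ/√n, so n = (zσ/E)².
At 98% confidence, z = 2.326.
n = (2.326 × 57.3 / 10.7)² = 155.15
Round up: n = 156.

n = 156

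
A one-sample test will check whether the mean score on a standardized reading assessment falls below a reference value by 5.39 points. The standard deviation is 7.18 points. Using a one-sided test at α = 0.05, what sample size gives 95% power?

For a one-sample z-test, n = ((z_α + z_β)·σ/δ)².
z_α = 1.645 (one-sided α = 0.05); z_β = 1.645 (power 95% → β = 0.05).
n = (3.290 × 7.18 / 5.39)² = 19.21
Round up: n = 20.

20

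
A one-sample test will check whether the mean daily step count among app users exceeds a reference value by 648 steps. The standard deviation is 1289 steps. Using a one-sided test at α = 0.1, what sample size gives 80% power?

For a one-sample z-test, n = ((z_α + z_β)·σ/δ)².
z_α = 1.282 (one-sided α = 0.1); z_β = 0.842 (power 80% → β = 0.2).
n = (2.124 × 1289 / 648)² = 17.85
Round up: n = 18.

18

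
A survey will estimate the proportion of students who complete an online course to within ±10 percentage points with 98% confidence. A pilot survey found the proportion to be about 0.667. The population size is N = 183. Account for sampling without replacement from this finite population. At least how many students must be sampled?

n = 73

For a proportion with margin E = 0.1 at 98% confidence, z = 2.326.
n = p̂(1−p̂)(z/E)² = 0.667 × 0.333 × (2.326/0.1)² = 120.17 — call this n₀.
Finite-population correction with N = 183: n = n₀ / (1 + (n₀−1)/N) = 120.17 / 1.651 = 72.79
Round up: n = 73.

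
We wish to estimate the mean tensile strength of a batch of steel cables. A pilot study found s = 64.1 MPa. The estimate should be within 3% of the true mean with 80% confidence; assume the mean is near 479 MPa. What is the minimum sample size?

For a mean, the margin of error is E = z·σ/√n, so n = (zσ/E)².
At 80% confidence, z = 1.282.
E = 3% of 479 = 14.37 MPa.
n = (1.282 × 64.1 / 14.37)² = 32.70
Round up: n = 33.

33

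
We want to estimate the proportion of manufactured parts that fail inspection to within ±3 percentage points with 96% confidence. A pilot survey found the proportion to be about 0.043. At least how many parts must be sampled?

For a proportion with margin E = 0.03 at 96% confidence, z = 2.054.
n = p̂(1−p̂)(z/E)² = 0.043 × 0.957 × (2.054/0.03)² = 192.90
Round up: n = 193.

193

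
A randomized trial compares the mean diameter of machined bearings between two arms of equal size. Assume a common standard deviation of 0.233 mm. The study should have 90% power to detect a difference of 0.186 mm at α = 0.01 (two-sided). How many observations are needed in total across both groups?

For two equal groups, n per group = 2·((z_{α/2} + z_β)·σ/δ)².
z_{α/2} = 2.576; z_β = 1.282 (power 90%).
n = 2 × (3.858 × 0.233 / 0.186)² = 2 × 23.36 = 46.72
Round up: n = 47 per group.
Total across both groups: 2 × 47 = 94.

94 total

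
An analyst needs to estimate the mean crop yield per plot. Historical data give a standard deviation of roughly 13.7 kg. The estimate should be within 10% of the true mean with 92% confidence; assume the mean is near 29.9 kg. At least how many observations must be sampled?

For a mean, the margin of error is E = z·σ/√n, so n = (zσ/E)².
At 92% confidence, z = 1.751.
E = 10% of 29.9 = 2.99 kg.
n = (1.751 × 13.7 / 2.99)² = 64.37
Round up: n = 65.

65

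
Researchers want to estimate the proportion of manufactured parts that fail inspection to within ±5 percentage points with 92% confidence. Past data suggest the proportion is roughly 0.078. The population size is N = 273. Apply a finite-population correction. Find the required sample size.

n = 67

For a proportion with margin E = 0.05 at 92% confidence, z = 1.751.
n = p̂(1−p̂)(z/E)² = 0.078 × 0.922 × (1.751/0.05)² = 88.20 — call this n₀.
Finite-population correction with N = 273: n = n₀ / (1 + (n₀−1)/N) = 88.20 / 1.319 = 66.87
Round up: n = 67.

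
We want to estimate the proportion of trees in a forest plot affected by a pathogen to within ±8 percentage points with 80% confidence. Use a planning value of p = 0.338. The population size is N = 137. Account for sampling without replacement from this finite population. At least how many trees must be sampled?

For a proportion with margin E = 0.08 at 80% confidence, z = 1.282.
n = p̂(1−p̂)(z/E)² = 0.338 × 0.662 × (1.282/0.08)² = 57.46 — call this n₀.
Finite-population correction with N = 137: n = n₀ / (1 + (n₀−1)/N) = 57.46 / 1.412 = 40.69
Round up: n = 41.

41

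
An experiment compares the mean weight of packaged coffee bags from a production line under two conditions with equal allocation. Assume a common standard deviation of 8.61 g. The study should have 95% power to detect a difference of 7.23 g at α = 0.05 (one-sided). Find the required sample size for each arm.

31 per group

For two equal groups, n per group = 2·((z_α + z_β)·σ/δ)².
z_α = 1.645; z_β = 1.645 (power 95%).
n = 2 × (3.290 × 8.61 / 7.23)² = 2 × 15.35 = 30.70
Round up: n = 31 per group.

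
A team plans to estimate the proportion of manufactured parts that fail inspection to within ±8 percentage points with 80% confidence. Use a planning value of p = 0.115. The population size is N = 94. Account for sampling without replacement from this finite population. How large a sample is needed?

For a proportion with margin E = 0.08 at 80% confidence, z = 1.282.
n = p̂(1−p̂)(z/E)² = 0.115 × 0.885 × (1.282/0.08)² = 26.14 — call this n₀.
Finite-population correction with N = 94: n = n₀ / (1 + (n₀−1)/N) = 26.14 / 1.267 = 20.63
Round up: n = 21.

n = 21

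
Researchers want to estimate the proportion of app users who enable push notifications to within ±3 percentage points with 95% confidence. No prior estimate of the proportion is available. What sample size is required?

For a proportion with margin E = 0.03 at 95% confidence, z = 1.960.
With no prior estimate, use p = 0.5, which maximizes p(1−p) at 0.25.
n = 0.25 × (z/E)² = 0.25 × (1.960/0.03)² = 1067.11
Round up: n = 1068.

1068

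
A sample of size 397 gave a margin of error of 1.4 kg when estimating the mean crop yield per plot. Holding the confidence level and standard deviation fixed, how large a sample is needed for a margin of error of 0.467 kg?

Margin of error scales as 1/√n, so n₂ = n₁·(E₁/E₂)².
n₂ = 397 × (1.4/0.467)² = 397 × 8.987 = 3567.84
Round up: n₂ = 3568.

3568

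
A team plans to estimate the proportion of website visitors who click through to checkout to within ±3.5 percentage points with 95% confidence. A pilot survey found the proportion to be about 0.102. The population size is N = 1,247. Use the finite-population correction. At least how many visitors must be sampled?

For a proportion with margin E = 0.035 at 95% confidence, z = 1.960.
n = p̂(1−p̂)(z/E)² = 0.102 × 0.898 × (1.960/0.035)² = 287.25 — call this n₀.
Finite-population correction with N = 1,247: n = n₀ / (1 + (n₀−1)/N) = 287.25 / 1.23 = 233.54
Round up: n = 234.

234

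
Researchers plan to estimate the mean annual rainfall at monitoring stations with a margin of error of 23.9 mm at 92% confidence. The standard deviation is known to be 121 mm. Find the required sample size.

For a mean, the margin of error is E = z·σ/√n, so n = (zσ/E)².
At 92% confidence, z = 1.751.
n = (1.751 × 121 / 23.9)² = 78.59
Round up: n = 79.

79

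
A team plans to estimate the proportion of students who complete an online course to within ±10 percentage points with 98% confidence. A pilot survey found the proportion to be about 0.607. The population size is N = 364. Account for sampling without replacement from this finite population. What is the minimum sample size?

n = 96

For a proportion with margin E = 0.1 at 98% confidence, z = 2.326.
n = p̂(1−p̂)(z/E)² = 0.607 × 0.393 × (2.326/0.1)² = 129.06 — call this n₀.
Finite-population correction with N = 364: n = n₀ / (1 + (n₀−1)/N) = 129.06 / 1.352 = 95.46
Round up: n = 96.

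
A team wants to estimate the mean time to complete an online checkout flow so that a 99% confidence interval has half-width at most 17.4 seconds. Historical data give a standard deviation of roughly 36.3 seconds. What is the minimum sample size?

For a mean, the margin of error is E = z·σ/√n, so n = (zσ/E)².
At 99% confidence, z = 2.576.
n = (2.576 × 36.3 / 17.4)² = 28.88
Round up: n = 29.

29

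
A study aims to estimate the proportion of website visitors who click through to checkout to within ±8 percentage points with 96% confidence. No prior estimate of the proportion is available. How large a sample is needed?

165

For a proportion with margin E = 0.08 at 96% confidence, z = 2.054.
With no prior estimate, use p = 0.5, which maximizes p(1−p) at 0.25.
n = 0.25 × (z/E)² = 0.25 × (2.054/0.08)² = 164.80
Round up: n = 165.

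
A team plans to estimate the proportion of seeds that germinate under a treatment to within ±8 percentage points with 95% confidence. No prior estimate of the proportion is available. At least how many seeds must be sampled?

151

For a proportion with margin E = 0.08 at 95% confidence, z = 1.960.
With no prior estimate, use p = 0.5, which maximizes p(1−p) at 0.25.
n = 0.25 × (z/E)² = 0.25 × (1.960/0.08)² = 150.06
Round up: n = 151.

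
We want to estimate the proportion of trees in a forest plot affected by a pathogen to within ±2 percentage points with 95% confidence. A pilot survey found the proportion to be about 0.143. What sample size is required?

1177

For a proportion with margin E = 0.02 at 95% confidence, z = 1.960.
n = p̂(1−p̂)(z/E)² = 0.143 × 0.857 × (1.960/0.02)² = 1176.98
Round up: n = 1177.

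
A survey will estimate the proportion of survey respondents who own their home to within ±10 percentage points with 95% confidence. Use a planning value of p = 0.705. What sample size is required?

n = 80

For a proportion with margin E = 0.1 at 95% confidence, z = 1.960.
n = p̂(1−p̂)(z/E)² = 0.705 × 0.295 × (1.960/0.1)² = 79.90
Round up: n = 80.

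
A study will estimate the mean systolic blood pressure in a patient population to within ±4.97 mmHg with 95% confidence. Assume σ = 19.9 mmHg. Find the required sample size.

For a mean, the margin of error is E = z·σ/√n, so n = (zσ/E)².
At 95% confidence, z = 1.960.
n = (1.960 × 19.9 / 4.97)² = 61.59
Round up: n = 62.

62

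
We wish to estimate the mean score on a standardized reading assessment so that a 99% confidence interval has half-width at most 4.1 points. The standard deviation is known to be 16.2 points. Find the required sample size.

For a mean, the margin of error is E = z·σ/√n, so n = (zσ/E)².
At 99% confidence, z = 2.576.
n = (2.576 × 16.2 / 4.1)² = 103.60
Round up: n = 104.

104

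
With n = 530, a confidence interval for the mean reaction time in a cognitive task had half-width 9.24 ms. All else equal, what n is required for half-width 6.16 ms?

1193

Margin of error scales as 1/√n, so n₂ = n₁·(E₁/E₂)².
n₂ = 530 × (9.24/6.16)² = 530 × 2.25 = 1192.50
Round up: n₂ = 1193.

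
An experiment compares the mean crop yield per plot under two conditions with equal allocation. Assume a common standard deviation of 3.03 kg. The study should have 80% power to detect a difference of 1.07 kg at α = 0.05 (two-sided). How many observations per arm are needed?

For two equal groups, n per group = 2·((z_{α/2} + z_β)·σ/δ)².
z_{α/2} = 1.960; z_β = 0.842 (power 80%).
n = 2 × (2.802 × 3.03 / 1.07)² = 2 × 62.96 = 125.92
Round up: n = 126 per group.

126 per group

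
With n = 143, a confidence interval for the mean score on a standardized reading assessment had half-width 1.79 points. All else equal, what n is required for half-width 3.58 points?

Margin of error scales as 1/√n, so n₂ = n₁·(E₁/E₂)².
n₂ = 143 × (1.79/3.58)² = 143 × 0.25 = 35.75
Round up: n₂ = 36.

36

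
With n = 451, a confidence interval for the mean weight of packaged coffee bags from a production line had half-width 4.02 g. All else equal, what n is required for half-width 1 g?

7289

Margin of error scales as 1/√n, so n₂ = n₁·(E₁/E₂)².
n₂ = 451 × (4.02/1)² = 451 × 16.16 = 7288.16
Round up: n₂ = 7289.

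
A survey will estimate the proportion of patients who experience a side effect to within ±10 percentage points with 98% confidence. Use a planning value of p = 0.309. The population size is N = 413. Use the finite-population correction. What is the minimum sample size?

For a proportion with margin E = 0.1 at 98% confidence, z = 2.326.
n = p̂(1−p̂)(z/E)² = 0.309 × 0.691 × (2.326/0.1)² = 115.52 — call this n₀.
Finite-population correction with N = 413: n = n₀ / (1 + (n₀−1)/N) = 115.52 / 1.277 = 90.46
Round up: n = 91.

91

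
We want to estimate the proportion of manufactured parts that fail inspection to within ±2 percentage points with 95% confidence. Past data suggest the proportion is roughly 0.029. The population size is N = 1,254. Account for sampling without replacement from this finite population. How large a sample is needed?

For a proportion with margin E = 0.02 at 95% confidence, z = 1.960.
n = p̂(1−p̂)(z/E)² = 0.029 × 0.971 × (1.960/0.02)² = 270.44 — call this n₀.
Finite-population correction with N = 1,254: n = n₀ / (1 + (n₀−1)/N) = 270.44 / 1.215 = 222.58
Round up: n = 223.

223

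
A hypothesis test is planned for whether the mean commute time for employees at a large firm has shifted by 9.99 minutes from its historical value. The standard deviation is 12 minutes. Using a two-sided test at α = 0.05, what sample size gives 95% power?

For a one-sample z-test, n = ((z_{α/2} + z_β)·σ/δ)².
z_{α/2} = 1.960 (two-sided α = 0.05); z_β = 1.645 (power 95% → β = 0.05).
n = (3.605 × 12 / 9.99)² = 18.75
Round up: n = 19.

19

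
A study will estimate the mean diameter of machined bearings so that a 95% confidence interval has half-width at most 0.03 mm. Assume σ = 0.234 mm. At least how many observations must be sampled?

For a mean, the margin of error is E = z·σ/√n, so n = (zσ/E)².
At 95% confidence, z = 1.960.
n = (1.960 × 0.234 / 0.03)² = 233.72
Round up: n = 234.

234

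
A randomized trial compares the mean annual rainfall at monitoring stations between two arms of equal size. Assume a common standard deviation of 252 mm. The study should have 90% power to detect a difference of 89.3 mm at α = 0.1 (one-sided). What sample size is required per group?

For two equal groups, n per group = 2·((z_α + z_β)·σ/δ)².
z_α = 1.282; z_β = 1.282 (power 90%).
n = 2 × (2.564 × 252 / 89.3)² = 2 × 52.35 = 104.70
Round up: n = 105 per group.

105 per group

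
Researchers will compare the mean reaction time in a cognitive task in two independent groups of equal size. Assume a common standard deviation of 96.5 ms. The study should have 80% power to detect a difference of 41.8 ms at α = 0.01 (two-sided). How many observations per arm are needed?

125 per group

For two equal groups, n per group = 2·((z_{α/2} + z_β)·σ/δ)².
z_{α/2} = 2.576; z_β = 0.842 (power 80%).
n = 2 × (3.418 × 96.5 / 41.8)² = 2 × 62.27 = 124.54
Round up: n = 125 per group.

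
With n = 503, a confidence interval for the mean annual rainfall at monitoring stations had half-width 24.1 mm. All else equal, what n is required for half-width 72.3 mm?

Margin of error scales as 1/√n, so n₂ = n₁·(E₁/E₂)².
n₂ = 503 × (24.1/72.3)² = 503 × 0.1111 = 55.88
Round up: n₂ = 56.

n = 56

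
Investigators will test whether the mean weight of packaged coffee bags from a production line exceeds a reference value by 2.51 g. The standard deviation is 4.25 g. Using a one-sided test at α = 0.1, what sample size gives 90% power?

For a one-sample z-test, n = ((z_α + z_β)·σ/δ)².
z_α = 1.282 (one-sided α = 0.1); z_β = 1.282 (power 90% → β = 0.1).
n = (2.564 × 4.25 / 2.51)² = 18.85
Round up: n = 19.

19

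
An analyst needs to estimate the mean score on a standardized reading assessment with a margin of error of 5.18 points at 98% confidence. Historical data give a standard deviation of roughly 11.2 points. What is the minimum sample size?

For a mean, the margin of error is E = z·σ/√n, so n = (zσ/E)².
At 98% confidence, z = 2.326.
n = (2.326 × 11.2 / 5.18)² = 25.29
Round up: n = 26.

n = 26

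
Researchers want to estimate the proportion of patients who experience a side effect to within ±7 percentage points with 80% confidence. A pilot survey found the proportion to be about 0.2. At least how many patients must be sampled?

n = 54

For a proportion with margin E = 0.07 at 80% confidence, z = 1.282.
n = p̂(1−p̂)(z/E)² = 0.2 × 0.8 × (1.282/0.07)² = 53.67
Round up: n = 54.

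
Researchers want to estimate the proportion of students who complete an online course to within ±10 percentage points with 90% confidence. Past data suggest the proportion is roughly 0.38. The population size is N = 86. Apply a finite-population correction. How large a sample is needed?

For a proportion with margin E = 0.1 at 90% confidence, z = 1.645.
n = p̂(1−p̂)(z/E)² = 0.38 × 0.62 × (1.645/0.1)² = 63.75 — call this n₀.
Finite-population correction with N = 86: n = n₀ / (1 + (n₀−1)/N) = 63.75 / 1.73 = 36.85
Round up: n = 37.

37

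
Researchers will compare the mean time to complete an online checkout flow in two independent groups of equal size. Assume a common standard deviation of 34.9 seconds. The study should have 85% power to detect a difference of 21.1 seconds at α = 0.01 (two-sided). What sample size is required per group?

For two equal groups, n per group = 2·((z_{α/2} + z_β)·σ/δ)².
z_{α/2} = 2.576; z_β = 1.036 (power 85%).
n = 2 × (3.612 × 34.9 / 21.1)² = 2 × 35.69 = 71.38
Round up: n = 72 per group.

72 per group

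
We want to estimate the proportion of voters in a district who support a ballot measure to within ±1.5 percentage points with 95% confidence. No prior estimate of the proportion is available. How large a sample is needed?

n = 4269

For a proportion with margin E = 0.015 at 95% confidence, z = 1.960.
With no prior estimate, use p = 0.5, which maximizes p(1−p) at 0.25.
n = 0.25 × (z/E)² = 0.25 × (1.960/0.015)² = 4268.44
Round up: n = 4269.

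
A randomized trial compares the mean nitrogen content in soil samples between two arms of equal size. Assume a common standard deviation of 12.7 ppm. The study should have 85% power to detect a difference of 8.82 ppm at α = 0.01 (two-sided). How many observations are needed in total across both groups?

For two equal groups, n per group = 2·((z_{α/2} + z_β)·σ/δ)².
z_{α/2} = 2.576; z_β = 1.036 (power 85%).
n = 2 × (3.612 × 12.7 / 8.82)² = 2 × 27.05 = 54.10
Round up: n = 55 per group.
Total across both groups: 2 × 55 = 110.

110 total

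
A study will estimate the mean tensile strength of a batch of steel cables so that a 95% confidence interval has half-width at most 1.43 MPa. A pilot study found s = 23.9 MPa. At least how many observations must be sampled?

n = 1074

For a mean, the margin of error is E = z·σ/√n, so n = (zσ/E)².
At 95% confidence, z = 1.960.
n = (1.960 × 23.9 / 1.43)² = 1073.09
Round up: n = 1074.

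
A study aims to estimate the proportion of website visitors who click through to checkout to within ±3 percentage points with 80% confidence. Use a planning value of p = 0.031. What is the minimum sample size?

For a proportion with margin E = 0.03 at 80% confidence, z = 1.282.
n = p̂(1−p̂)(z/E)² = 0.031 × 0.969 × (1.282/0.03)² = 54.86
Round up: n = 55.

55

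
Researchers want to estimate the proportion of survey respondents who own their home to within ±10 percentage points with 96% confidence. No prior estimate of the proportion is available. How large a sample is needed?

106

For a proportion with margin E = 0.1 at 96% confidence, z = 2.054.
With no prior estimate, use p = 0.5, which maximizes p(1−p) at 0.25.
n = 0.25 × (z/E)² = 0.25 × (2.054/0.1)² = 105.47
Round up: n = 106.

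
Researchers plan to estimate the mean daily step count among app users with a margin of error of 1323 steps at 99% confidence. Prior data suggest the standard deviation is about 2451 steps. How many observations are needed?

23

For a mean, the margin of error is E = z·σ/√n, so n = (zσ/E)².
At 99% confidence, z = 2.576.
n = (2.576 × 2451 / 1323)² = 22.78
Round up: n = 23.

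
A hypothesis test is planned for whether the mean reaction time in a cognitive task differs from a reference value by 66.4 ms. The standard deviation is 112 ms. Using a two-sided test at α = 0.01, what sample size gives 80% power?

For a one-sample z-test, n = ((z_{α/2} + z_β)·σ/δ)².
z_{α/2} = 2.576 (two-sided α = 0.01); z_β = 0.842 (power 80% → β = 0.2).
n = (3.418 × 112 / 66.4)² = 33.24
Round up: n = 34.

34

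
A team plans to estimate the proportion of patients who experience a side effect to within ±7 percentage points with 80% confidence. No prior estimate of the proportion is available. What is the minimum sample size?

n = 84

For a proportion with margin E = 0.07 at 80% confidence, z = 1.282.
With no prior estimate, use p = 0.5, which maximizes p(1−p) at 0.25.
n = 0.25 × (z/E)² = 0.25 × (1.282/0.07)² = 83.85
Round up: n = 84.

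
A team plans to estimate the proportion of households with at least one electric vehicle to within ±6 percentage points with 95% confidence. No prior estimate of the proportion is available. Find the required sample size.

267

For a proportion with margin E = 0.06 at 95% confidence, z = 1.960.
With no prior estimate, use p = 0.5, which maximizes p(1−p) at 0.25.
n = 0.25 × (z/E)² = 0.25 × (1.960/0.06)² = 266.78
Round up: n = 267.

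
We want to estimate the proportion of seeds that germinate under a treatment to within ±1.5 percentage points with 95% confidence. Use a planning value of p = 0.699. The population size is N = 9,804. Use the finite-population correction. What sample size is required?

2630

For a proportion with margin E = 0.015 at 95% confidence, z = 1.960.
n = p̂(1−p̂)(z/E)² = 0.699 × 0.301 × (1.960/0.015)² = 3592.31 — call this n₀.
Finite-population correction with N = 9,804: n = n₀ / (1 + (n₀−1)/N) = 3592.31 / 1.366 = 2629.80
Round up: n = 2630.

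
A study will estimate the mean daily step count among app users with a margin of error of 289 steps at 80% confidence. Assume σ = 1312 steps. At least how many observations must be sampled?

For a mean, the margin of error is E = z·σ/√n, so n = (zσ/E)².
At 80% confidence, z = 1.282.
n = (1.282 × 1312 / 289)² = 33.87
Round up: n = 34.

n = 34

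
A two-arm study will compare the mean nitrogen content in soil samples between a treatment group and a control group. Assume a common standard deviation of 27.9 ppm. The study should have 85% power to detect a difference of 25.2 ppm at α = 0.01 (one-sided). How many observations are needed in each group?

For two equal groups, n per group = 2·((z_α + z_β)·σ/δ)².
z_α = 2.326; z_β = 1.036 (power 85%).
n = 2 × (3.362 × 27.9 / 25.2)² = 2 × 13.85 = 27.70
Round up: n = 28 per group.

28 per group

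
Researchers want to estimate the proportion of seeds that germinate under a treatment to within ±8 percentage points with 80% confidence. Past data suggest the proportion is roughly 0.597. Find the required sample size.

For a proportion with margin E = 0.08 at 80% confidence, z = 1.282.
n = p̂(1−p̂)(z/E)² = 0.597 × 0.403 × (1.282/0.08)² = 61.78
Round up: n = 62.

62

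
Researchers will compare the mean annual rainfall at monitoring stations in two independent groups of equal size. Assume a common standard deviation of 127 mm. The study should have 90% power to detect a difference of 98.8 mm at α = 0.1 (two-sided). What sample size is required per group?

29 per group

For two equal groups, n per group = 2·((z_{α/2} + z_β)·σ/δ)².
z_{α/2} = 1.645; z_β = 1.282 (power 90%).
n = 2 × (2.927 × 127 / 98.8)² = 2 × 14.16 = 28.32
Round up: n = 29 per group.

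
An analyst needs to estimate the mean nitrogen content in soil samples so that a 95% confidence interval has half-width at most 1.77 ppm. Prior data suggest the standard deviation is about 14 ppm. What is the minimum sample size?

241

For a mean, the margin of error is E = z·σ/√n, so n = (zσ/E)².
At 95% confidence, z = 1.960.
n = (1.960 × 14 / 1.77)² = 240.34
Round up: n = 241.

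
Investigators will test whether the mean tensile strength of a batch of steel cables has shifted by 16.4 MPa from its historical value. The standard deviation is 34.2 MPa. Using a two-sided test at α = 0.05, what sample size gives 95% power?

For a one-sample z-test, n = ((z_{α/2} + z_β)·σ/δ)².
z_{α/2} = 1.960 (two-sided α = 0.05); z_β = 1.645 (power 95% → β = 0.05).
n = (3.605 × 34.2 / 16.4)² = 56.52
Round up: n = 57.

57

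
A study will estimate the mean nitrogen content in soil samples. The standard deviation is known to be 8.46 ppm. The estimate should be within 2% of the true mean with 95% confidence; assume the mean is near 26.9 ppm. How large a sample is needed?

950

For a mean, the margin of error is E = z·σ/√n, so n = (zσ/E)².
At 95% confidence, z = 1.960.
E = 2% of 26.9 = 0.538 ppm.
n = (1.960 × 8.46 / 0.538)² = 949.92
Round up: n = 950.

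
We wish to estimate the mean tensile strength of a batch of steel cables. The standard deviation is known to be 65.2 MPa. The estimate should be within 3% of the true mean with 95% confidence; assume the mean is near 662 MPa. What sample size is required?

n = 42

For a mean, the margin of error is E = z·σ/√n, so n = (zσ/E)².
At 95% confidence, z = 1.960.
E = 3% of 662 = 19.86 MPa.
n = (1.960 × 65.2 / 19.86)² = 41.40
Round up: n = 42.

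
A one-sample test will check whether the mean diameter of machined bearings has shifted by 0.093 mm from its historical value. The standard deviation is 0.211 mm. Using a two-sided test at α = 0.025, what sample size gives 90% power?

64

For a one-sample z-test, n = ((z_{α/2} + z_β)·σ/δ)².
z_{α/2} = 2.241 (two-sided α = 0.025); z_β = 1.282 (power 90% → β = 0.1).
n = (3.523 × 0.211 / 0.093)² = 63.89
Round up: n = 64.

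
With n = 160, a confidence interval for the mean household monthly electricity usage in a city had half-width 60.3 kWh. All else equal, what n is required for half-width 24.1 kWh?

Margin of error scales as 1/√n, so n₂ = n₁·(E₁/E₂)².
n₂ = 160 × (60.3/24.1)² = 160 × 6.26 = 1001.60
Round up: n₂ = 1002.

1002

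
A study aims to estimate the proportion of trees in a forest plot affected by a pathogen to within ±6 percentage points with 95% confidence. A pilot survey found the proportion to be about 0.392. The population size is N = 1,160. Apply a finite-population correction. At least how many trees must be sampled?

209

For a proportion with margin E = 0.06 at 95% confidence, z = 1.960.
n = p̂(1−p̂)(z/E)² = 0.392 × 0.608 × (1.960/0.06)² = 254.33 — call this n₀.
Finite-population correction with N = 1,160: n = n₀ / (1 + (n₀−1)/N) = 254.33 / 1.218 = 208.81
Round up: n = 209.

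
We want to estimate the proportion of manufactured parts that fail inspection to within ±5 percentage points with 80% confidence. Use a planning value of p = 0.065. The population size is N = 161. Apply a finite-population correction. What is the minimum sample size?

33

For a proportion with margin E = 0.05 at 80% confidence, z = 1.282.
n = p̂(1−p̂)(z/E)² = 0.065 × 0.935 × (1.282/0.05)² = 39.95 — call this n₀.
Finite-population correction with N = 161: n = n₀ / (1 + (n₀−1)/N) = 39.95 / 1.242 = 32.17
Round up: n = 33.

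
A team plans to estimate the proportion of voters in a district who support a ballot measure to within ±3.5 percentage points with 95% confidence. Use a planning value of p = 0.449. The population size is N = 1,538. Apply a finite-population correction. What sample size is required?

For a proportion with margin E = 0.035 at 95% confidence, z = 1.960.
n = p̂(1−p̂)(z/E)² = 0.449 × 0.551 × (1.960/0.035)² = 775.84 — call this n₀.
Finite-population correction with N = 1,538: n = n₀ / (1 + (n₀−1)/N) = 775.84 / 1.504 = 515.85
Round up: n = 516.

516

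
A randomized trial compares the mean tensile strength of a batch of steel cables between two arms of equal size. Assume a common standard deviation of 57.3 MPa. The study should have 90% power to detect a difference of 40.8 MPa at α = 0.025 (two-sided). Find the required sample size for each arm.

For two equal groups, n per group = 2·((z_{α/2} + z_β)·σ/δ)².
z_{α/2} = 2.241; z_β = 1.282 (power 90%).
n = 2 × (3.523 × 57.3 / 40.8)² = 2 × 24.48 = 48.96
Round up: n = 49 per group.

49 per group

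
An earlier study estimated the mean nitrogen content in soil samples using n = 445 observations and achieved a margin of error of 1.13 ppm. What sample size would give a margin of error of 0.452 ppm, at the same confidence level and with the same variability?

2782

Margin of error scales as 1/√n, so n₂ = n₁·(E₁/E₂)².
n₂ = 445 × (1.13/0.452)² = 445 × 6.25 = 2781.25
Round up: n₂ = 2782.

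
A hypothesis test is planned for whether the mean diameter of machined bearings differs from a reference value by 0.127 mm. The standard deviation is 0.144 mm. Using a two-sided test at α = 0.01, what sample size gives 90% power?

20

For a one-sample z-test, n = ((z_{α/2} + z_β)·σ/δ)².
z_{α/2} = 2.576 (two-sided α = 0.01); z_β = 1.282 (power 90% → β = 0.1).
n = (3.858 × 0.144 / 0.127)² = 19.14
Round up: n = 20.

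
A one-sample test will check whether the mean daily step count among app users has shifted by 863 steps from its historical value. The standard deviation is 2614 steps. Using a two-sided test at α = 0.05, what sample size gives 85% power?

83

For a one-sample z-test, n = ((z_{α/2} + z_β)·σ/δ)².
z_{α/2} = 1.960 (two-sided α = 0.05); z_β = 1.036 (power 85% → β = 0.15).
n = (2.996 × 2614 / 863)² = 82.35
Round up: n = 83.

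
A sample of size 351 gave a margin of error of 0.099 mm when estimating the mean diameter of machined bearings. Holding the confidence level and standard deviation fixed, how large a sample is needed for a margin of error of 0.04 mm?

2151

Margin of error scales as 1/√n, so n₂ = n₁·(E₁/E₂)².
n₂ = 351 × (0.099/0.04)² = 351 × 6.126 = 2150.23
Round up: n₂ = 2151.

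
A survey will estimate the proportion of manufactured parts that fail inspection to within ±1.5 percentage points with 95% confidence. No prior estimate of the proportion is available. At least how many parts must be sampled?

n = 4269

For a proportion with margin E = 0.015 at 95% confidence, z = 1.960.
With no prior estimate, use p = 0.5, which maximizes p(1−p) at 0.25.
n = 0.25 × (z/E)² = 0.25 × (1.960/0.015)² = 4268.44
Round up: n = 4269.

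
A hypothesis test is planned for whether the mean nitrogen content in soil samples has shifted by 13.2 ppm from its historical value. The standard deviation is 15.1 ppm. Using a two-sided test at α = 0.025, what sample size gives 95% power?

For a one-sample z-test, n = ((z_{α/2} + z_β)·σ/δ)².
z_{α/2} = 2.241 (two-sided α = 0.025); z_β = 1.645 (power 95% → β = 0.05).
n = (3.886 × 15.1 / 13.2)² = 19.76
Round up: n = 20.

20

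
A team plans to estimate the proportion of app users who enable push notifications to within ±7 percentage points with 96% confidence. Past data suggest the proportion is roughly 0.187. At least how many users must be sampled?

131

For a proportion with margin E = 0.07 at 96% confidence, z = 2.054.
n = p̂(1−p̂)(z/E)² = 0.187 × 0.813 × (2.054/0.07)² = 130.90
Round up: n = 131.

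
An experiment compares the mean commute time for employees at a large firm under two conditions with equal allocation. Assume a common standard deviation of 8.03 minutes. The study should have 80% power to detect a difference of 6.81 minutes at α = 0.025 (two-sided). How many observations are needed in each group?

For two equal groups, n per group = 2·((z_{α/2} + z_β)·σ/δ)².
z_{α/2} = 2.241; z_β = 0.842 (power 80%).
n = 2 × (3.083 × 8.03 / 6.81)² = 2 × 13.22 = 26.44
Round up: n = 27 per group.

27 per group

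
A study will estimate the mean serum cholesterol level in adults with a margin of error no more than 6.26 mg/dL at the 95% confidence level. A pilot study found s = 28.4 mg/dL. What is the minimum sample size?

For a mean, the margin of error is E = z·σ/√n, so n = (zσ/E)².
At 95% confidence, z = 1.960.
n = (1.960 × 28.4 / 6.26)² = 79.07
Round up: n = 80.

80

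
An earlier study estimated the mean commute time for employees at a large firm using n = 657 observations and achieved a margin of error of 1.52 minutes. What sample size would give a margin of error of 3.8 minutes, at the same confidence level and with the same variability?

Margin of error scales as 1/√n, so n₂ = n₁·(E₁/E₂)².
n₂ = 657 × (1.52/3.8)² = 657 × 0.16 = 105.12
Round up: n₂ = 106.

106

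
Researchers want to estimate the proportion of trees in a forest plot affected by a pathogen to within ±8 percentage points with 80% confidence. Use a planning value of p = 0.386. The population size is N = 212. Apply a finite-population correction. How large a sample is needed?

For a proportion with margin E = 0.08 at 80% confidence, z = 1.282.
n = p̂(1−p̂)(z/E)² = 0.386 × 0.614 × (1.282/0.08)² = 60.86 — call this n₀.
Finite-population correction with N = 212: n = n₀ / (1 + (n₀−1)/N) = 60.86 / 1.282 = 47.47
Round up: n = 48.

48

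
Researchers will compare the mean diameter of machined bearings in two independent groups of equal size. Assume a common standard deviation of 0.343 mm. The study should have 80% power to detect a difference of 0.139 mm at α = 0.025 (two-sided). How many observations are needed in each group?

For two equal groups, n per group = 2·((z_{α/2} + z_β)·σ/δ)².
z_{α/2} = 2.241; z_β = 0.842 (power 80%).
n = 2 × (3.083 × 0.343 / 0.139)² = 2 × 57.88 = 115.76
Round up: n = 116 per group.

116 per group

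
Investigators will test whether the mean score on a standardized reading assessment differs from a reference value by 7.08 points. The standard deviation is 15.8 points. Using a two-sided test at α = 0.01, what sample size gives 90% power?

For a one-sample z-test, n = ((z_{α/2} + z_β)·σ/δ)².
z_{α/2} = 2.576 (two-sided α = 0.01); z_β = 1.282 (power 90% → β = 0.1).
n = (3.858 × 15.8 / 7.08)² = 74.13
Round up: n = 75.

75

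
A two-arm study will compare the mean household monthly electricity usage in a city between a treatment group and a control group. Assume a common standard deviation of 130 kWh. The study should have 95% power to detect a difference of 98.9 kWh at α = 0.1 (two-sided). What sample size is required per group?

38 per group

For two equal groups, n per group = 2·((z_{α/2} + z_β)·σ/δ)².
z_{α/2} = 1.645; z_β = 1.645 (power 95%).
n = 2 × (3.290 × 130 / 98.9)² = 2 × 18.70 = 37.40
Round up: n = 38 per group.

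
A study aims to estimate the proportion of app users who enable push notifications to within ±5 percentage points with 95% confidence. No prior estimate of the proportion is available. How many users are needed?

n = 385

For a proportion with margin E = 0.05 at 95% confidence, z = 1.960.
With no prior estimate, use p = 0.5, which maximizes p(1−p) at 0.25.
n = 0.25 × (z/E)² = 0.25 × (1.960/0.05)² = 384.16
Round up: n = 385.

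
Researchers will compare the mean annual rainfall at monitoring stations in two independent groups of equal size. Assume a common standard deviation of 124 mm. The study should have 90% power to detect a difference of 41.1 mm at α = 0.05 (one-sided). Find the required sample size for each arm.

For two equal groups, n per group = 2·((z_α + z_β)·σ/δ)².
z_α = 1.645; z_β = 1.282 (power 90%).
n = 2 × (2.927 × 124 / 41.1)² = 2 × 77.98 = 155.96
Round up: n = 156 per group.

156 per group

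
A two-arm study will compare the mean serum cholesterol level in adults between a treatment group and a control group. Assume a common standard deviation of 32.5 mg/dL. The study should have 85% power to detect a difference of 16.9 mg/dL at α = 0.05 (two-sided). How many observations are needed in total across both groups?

134 total

For two equal groups, n per group = 2·((z_{α/2} + z_β)·σ/δ)².
z_{α/2} = 1.960; z_β = 1.036 (power 85%).
n = 2 × (2.996 × 32.5 / 16.9)² = 2 × 33.20 = 66.40
Round up: n = 67 per group.
Total across both groups: 2 × 67 = 134.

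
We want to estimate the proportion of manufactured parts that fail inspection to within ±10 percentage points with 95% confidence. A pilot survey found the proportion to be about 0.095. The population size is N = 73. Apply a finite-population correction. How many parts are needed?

n = 23

For a proportion with margin E = 0.1 at 95% confidence, z = 1.960.
n = p̂(1−p̂)(z/E)² = 0.095 × 0.905 × (1.960/0.1)² = 33.03 — call this n₀.
Finite-population correction with N = 73: n = n₀ / (1 + (n₀−1)/N) = 33.03 / 1.439 = 22.95
Round up: n = 23.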